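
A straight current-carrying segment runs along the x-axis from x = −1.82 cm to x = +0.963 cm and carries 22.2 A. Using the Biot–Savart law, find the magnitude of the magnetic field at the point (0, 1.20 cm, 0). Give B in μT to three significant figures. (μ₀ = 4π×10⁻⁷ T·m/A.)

For a finite straight segment, B = (μ₀I/4πd)(sinθ₁ + sinθ₂), where θ₁, θ₂ are the angles from the perpendicular to each end.
The perpendicular distance is d = 0.012 m; the end-offsets along the wire are a = 0.0182 m and b = 0.00963 m.
sinθ₁ = 0.0182/√(0.0182²+0.012²) = 0.8349; sinθ₂ = 0.00963/√(0.00963²+0.012²) = 0.6259.
B = (4π×10⁻⁷ × 22.2) / (4π × 0.012) × (0.8349 + 0.6259) = 2.70×10⁻⁴ T.

B ≈ 270 μT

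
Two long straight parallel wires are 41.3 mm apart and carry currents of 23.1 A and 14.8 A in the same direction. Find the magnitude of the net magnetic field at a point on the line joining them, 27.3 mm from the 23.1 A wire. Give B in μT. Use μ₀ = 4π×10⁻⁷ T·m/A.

B ≈ 42.2 μT

Each long wire gives B = μ₀I/(2πd). Distances are d₁ = 0.0273 m and d₂ = 0.014 m.
B₁ = 1.69×10⁻⁴ T, B₂ = 2.11×10⁻⁴ T.
Between parallel currents the two contributions point in opposite directions, so they subtract. B = |B₁ − B₂| = |1.69×10⁻⁴ − 2.11×10⁻⁴| = 4.22×10⁻⁵ T.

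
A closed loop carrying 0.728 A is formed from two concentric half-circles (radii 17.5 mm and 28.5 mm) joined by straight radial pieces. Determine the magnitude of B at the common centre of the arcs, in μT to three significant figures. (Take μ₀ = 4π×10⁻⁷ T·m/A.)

B ≈ 5.04 μT

The radial connectors point toward the centre, so dl × r̂ = 0 and they contribute nothing.
Each semicircle gives μ₀I/(4R): inner arc 1.31×10⁻⁵ T, outer arc 8.02×10⁻⁶ T.
The two arcs carry current in opposite angular senses, so their fields oppose: B = |1.31×10⁻⁵ − 8.02×10⁻⁶| = 5.04×10⁻⁶ T.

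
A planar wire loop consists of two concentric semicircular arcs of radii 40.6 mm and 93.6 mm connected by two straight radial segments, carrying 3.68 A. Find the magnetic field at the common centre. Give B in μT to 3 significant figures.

The radial connectors point toward the centre, so dl × r̂ = 0 and they contribute nothing.
Each semicircle gives μ₀I/(4R): inner arc 2.85×10⁻⁵ T, outer arc 1.24×10⁻⁵ T.
The two arcs carry current in opposite angular senses, so their fields oppose: B = |2.85×10⁻⁵ − 1.24×10⁻⁵| = 1.61×10⁻⁵ T.

B ≈ 16.1 μT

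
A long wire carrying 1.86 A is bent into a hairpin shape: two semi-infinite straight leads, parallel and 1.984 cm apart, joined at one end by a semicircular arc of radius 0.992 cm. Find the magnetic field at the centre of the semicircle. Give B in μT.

B ≈ 96.4 μT

The semicircular arc contributes B_arc = μ₀I·π/(4πR) = μ₀I/(4R) = 5.89×10⁻⁵ T.
Each semi-infinite lead is at perpendicular distance R = 0.00992 m from the centre, with the perpendicular foot at its near end, so it contributes μ₀I/(4πR); both point the same way, together 3.75×10⁻⁵ T.
Arc and leads all point the same direction: B = 5.89×10⁻⁵ + 3.75×10⁻⁵ = 9.64×10⁻⁵ T.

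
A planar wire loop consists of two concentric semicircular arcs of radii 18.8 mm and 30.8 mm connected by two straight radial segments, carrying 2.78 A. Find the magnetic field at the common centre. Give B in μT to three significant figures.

The radial connectors point toward the centre, so dl × r̂ = 0 and they contribute nothing.
Each semicircle gives μ₀I/(4R): inner arc 4.65×10⁻⁵ T, outer arc 2.84×10⁻⁵ T.
The two arcs carry current in opposite angular senses, so their fields oppose: B = |4.65×10⁻⁵ − 2.84×10⁻⁵| = 1.81×10⁻⁵ T.

B ≈ 18.1 μT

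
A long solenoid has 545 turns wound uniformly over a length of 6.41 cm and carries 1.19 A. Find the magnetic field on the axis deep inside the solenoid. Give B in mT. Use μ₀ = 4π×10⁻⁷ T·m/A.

Inside a long solenoid, B = μ₀nI with n = 8502 turns/m.
B = 4π×10⁻⁷ × 8502 × 1.19 = 1.27×10⁻² T.

B ≈ 12.7 mT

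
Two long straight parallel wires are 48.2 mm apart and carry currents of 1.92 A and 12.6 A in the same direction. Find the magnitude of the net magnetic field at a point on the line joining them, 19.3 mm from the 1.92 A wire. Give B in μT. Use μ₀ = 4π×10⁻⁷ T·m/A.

B ≈ 67.3 μT

Each long wire gives B = μ₀I/(2πd). Distances are d₁ = 0.0193 m and d₂ = 0.0289 m.
B₁ = 1.99×10⁻⁵ T, B₂ = 8.72×10⁻⁵ T.
Between parallel currents the two contributions point in opposite directions, so they subtract. B = |B₁ − B₂| = |1.99×10⁻⁵ − 8.72×10⁻⁵| = 6.73×10⁻⁵ T.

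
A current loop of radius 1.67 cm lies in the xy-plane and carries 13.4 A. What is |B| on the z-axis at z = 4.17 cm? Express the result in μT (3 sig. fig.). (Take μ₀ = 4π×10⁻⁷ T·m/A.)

B ≈ 25.9 μT

On the axis of a circular loop, B = μ₀IR² / [2(R²+z²)^(3/2)].
R² + z² = (0.0167)² + (0.0417)² = 0.002018 m², and (R²+z²)^(3/2) = 9.06×10⁻⁵ m³.
B = (4π×10⁻⁷ × 13.4 × 0.0002789) / (2 × 9.06×10⁻⁵) = 2.59×10⁻⁵ T.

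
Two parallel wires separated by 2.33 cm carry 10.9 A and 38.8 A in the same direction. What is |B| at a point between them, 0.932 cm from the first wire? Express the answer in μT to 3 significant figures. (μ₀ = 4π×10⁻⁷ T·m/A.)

Each long wire gives B = μ₀I/(2πd). Distances are d₁ = 0.00932 m and d₂ = 0.01398 m.
B₁ = 2.34×10⁻⁴ T, B₂ = 5.55×10⁻⁴ T.
Between parallel currents the two contributions point in opposite directions, so they subtract. B = |B₁ − B₂| = |2.34×10⁻⁴ − 5.55×10⁻⁴| = 3.21×10⁻⁴ T.

B ≈ 321 μT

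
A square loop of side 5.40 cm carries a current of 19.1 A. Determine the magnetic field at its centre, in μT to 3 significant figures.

Each side is a finite straight segment at perpendicular distance d = a/(2 tan(π/4)) = 0.027 m from the centre, with end-angles ±π/4.
One side contributes B₁ = (μ₀I/4πd)·2 sin(π/4) = 1.00×10⁻⁴ T.
All 4 sides add in the same direction: B = 4 × 1.00×10⁻⁴ = 4.00×10⁻⁴ T.

B ≈ 400 μT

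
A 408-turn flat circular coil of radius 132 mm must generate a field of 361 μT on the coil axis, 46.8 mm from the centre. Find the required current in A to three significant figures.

I ≈ 0.222 A

For an N-turn coil, B = Nμ₀IR²/[2(R²+z²)^(3/2)] with R = 0.132 m, z = 0.0468 m, so I = 2B(R²+z²)^(3/2)/(Nμ₀R²) = 2 × 3.61×10⁻⁴ × 2.75×10⁻³ / (408 × 4π×10⁻⁷ × 0.01742) = 0.222 A.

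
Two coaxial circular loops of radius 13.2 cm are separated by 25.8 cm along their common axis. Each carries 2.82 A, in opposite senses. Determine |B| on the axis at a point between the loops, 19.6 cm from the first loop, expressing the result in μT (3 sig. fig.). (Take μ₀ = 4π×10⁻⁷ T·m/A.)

B ≈ 7.61 μT

Each loop contributes B = μ₀IR²/[2(R²+z²)^(3/2)] on the axis, with z measured from that loop.
Loop 1 (z = 0.196 m): B₁ = 2.34×10⁻⁶ T. Loop 2 (z = 0.062 m): B₂ = 9.95×10⁻⁶ T.
The fields oppose: B = |B₁ − B₂| = 7.61×10⁻⁶ T.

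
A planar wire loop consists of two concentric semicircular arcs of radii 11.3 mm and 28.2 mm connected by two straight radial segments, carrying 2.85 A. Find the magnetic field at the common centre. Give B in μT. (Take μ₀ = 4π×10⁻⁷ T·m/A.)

B ≈ 47.5 μT

The radial connectors point toward the centre, so dl × r̂ = 0 and they contribute nothing.
Each semicircle gives μ₀I/(4R): inner arc 7.92×10⁻⁵ T, outer arc 3.18×10⁻⁵ T.
The two arcs carry current in opposite angular senses, so their fields oppose: B = |7.92×10⁻⁵ − 3.18×10⁻⁵| = 4.75×10⁻⁵ T.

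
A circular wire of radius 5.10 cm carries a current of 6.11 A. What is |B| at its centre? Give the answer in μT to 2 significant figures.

At the centre of a circular loop the Biot–Savart law gives B = μ₀I/(2R).
B = (4π×10⁻⁷ × 6.11) / (2 × 0.051) = 7.53×10⁻⁵ T.

B ≈ 75 μT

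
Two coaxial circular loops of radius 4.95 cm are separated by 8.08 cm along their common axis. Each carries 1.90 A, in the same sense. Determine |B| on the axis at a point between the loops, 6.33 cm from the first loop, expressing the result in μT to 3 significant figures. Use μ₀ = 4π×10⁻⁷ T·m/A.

B ≈ 25.8 μT

Each loop contributes B = μ₀IR²/[2(R²+z²)^(3/2)] on the axis, with z measured from that loop.
Loop 1 (z = 0.0633 m): B₁ = 5.64×10⁻⁶ T. Loop 2 (z = 0.0175 m): B₂ = 2.02×10⁻⁵ T.
The fields add: B = B₁ + B₂ = 2.58×10⁻⁵ T.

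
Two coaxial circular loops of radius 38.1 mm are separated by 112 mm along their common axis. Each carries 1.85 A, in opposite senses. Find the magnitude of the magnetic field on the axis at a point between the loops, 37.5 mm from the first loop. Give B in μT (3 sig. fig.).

Each loop contributes B = μ₀IR²/[2(R²+z²)^(3/2)] on the axis, with z measured from that loop.
Loop 1 (z = 0.0375 m): B₁ = 1.10×10⁻⁵ T. Loop 2 (z = 0.0745 m): B₂ = 2.88×10⁻⁶ T.
The fields oppose: B = |B₁ − B₂| = 8.16×10⁻⁶ T.

B ≈ 8.16 μT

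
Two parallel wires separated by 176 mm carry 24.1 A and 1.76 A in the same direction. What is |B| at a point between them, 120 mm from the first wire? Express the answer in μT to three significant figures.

Each long wire gives B = μ₀I/(2πd). Distances are d₁ = 0.12 m and d₂ = 0.056 m.
B₁ = 4.02×10⁻⁵ T, B₂ = 6.29×10⁻⁶ T.
Between parallel currents the two contributions point in opposite directions, so they subtract. B = |B₁ − B₂| = |4.02×10⁻⁵ − 6.29×10⁻⁶| = 3.39×10⁻⁵ T.

B ≈ 33.9 μT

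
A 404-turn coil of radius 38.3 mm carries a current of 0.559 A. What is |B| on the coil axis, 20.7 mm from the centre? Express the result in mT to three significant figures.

For an N-turn flat coil, B = Nμ₀IR²/[2(R²+z²)^(3/2)] with R = 0.0383 m, z = 0.0207 m.
B = 404 × 6.24×10⁻⁶ T = 2.52×10⁻³ T.

B ≈ 2.52 mT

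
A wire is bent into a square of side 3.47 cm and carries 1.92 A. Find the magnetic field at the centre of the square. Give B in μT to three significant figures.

B ≈ 62.6 μT

Each side is a finite straight segment at perpendicular distance d = a/(2 tan(π/4)) = 0.01735 m from the centre, with end-angles ±π/4.
One side contributes B₁ = (μ₀I/4πd)·2 sin(π/4) = 1.57×10⁻⁵ T.
All 4 sides add in the same direction: B = 4 × 1.57×10⁻⁵ = 6.26×10⁻⁵ T.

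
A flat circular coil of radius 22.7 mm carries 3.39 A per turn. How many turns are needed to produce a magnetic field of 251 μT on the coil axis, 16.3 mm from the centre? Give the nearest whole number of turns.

For an N-turn coil, B = Nμ₀IR²/[2(R²+z²)^(3/2)]. A single turn gives B₁ = 5.03×10⁻⁵ T with R = 0.0227 m, z = 0.0163 m.
N = B/B₁ = 2.51×10⁻⁴ / 5.03×10⁻⁵ = 4.99.

N = 5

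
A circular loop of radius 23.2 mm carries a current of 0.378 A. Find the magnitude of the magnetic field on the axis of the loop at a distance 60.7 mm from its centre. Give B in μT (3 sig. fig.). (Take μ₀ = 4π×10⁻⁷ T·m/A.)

On the axis of a circular loop, B = μ₀IR² / [2(R²+z²)^(3/2)].
R² + z² = (0.0232)² + (0.0607)² = 0.004223 m², and (R²+z²)^(3/2) = 2.74×10⁻⁴ m³.
B = (4π×10⁻⁷ × 0.378 × 0.0005382) / (2 × 2.74×10⁻⁴) = 4.66×10⁻⁷ T.

B ≈ 0.466 μT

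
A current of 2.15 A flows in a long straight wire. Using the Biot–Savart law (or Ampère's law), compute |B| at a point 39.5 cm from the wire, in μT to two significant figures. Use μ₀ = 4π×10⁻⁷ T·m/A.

For an infinitely long straight wire, B = μ₀I/(2πd).
B = (4π×10⁻⁷ × 2.15) / (2π × 0.395) = 1.09×10⁻⁶ T.

B ≈ 1.1 μT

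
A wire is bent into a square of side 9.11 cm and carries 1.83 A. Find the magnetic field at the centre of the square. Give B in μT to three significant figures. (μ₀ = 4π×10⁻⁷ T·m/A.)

B ≈ 22.7 μT

Each side is a finite straight segment at perpendicular distance d = a/(2 tan(π/4)) = 0.04555 m from the centre, with end-angles ±π/4.
One side contributes B₁ = (μ₀I/4πd)·2 sin(π/4) = 5.68×10⁻⁶ T.
All 4 sides add in the same direction: B = 4 × 5.68×10⁻⁶ = 2.27×10⁻⁵ T.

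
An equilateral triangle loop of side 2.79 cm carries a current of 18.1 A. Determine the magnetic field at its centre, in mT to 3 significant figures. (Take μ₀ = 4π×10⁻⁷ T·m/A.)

B ≈ 1.17 mT

Each side is a finite straight segment at perpendicular distance d = a/(2 tan(π/3)) = 0.008054 m from the centre, with end-angles ±π/3.
One side contributes B₁ = (μ₀I/4πd)·2 sin(π/3) = 3.89×10⁻⁴ T.
All 3 sides add in the same direction: B = 3 × 3.89×10⁻⁴ = 1.17×10⁻³ T.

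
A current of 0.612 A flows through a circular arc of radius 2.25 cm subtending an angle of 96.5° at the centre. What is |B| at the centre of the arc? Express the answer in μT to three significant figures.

The Biot–Savart field of a circular arc at its centre is B = μ₀Iφ/(4πR), with φ = 1.684 rad.
B = (4π×10⁻⁷ × 0.612 × 1.684) / (4π × 0.0225) = 4.58×10⁻⁶ T.

B ≈ 4.58 μT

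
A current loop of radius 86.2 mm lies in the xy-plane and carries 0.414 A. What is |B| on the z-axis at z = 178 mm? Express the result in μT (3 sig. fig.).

B ≈ 0.250 μT

On the axis of a circular loop, B = μ₀IR² / [2(R²+z²)^(3/2)].
R² + z² = (0.0862)² + (0.178)² = 0.03911 m², and (R²+z²)^(3/2) = 7.74×10⁻³ m³.
B = (4π×10⁻⁷ × 0.414 × 0.00743) / (2 × 7.74×10⁻³) = 2.50×10⁻⁷ T.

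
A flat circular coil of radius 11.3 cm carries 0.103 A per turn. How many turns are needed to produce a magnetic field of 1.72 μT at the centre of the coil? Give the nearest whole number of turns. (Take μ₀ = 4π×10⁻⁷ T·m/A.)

For an N-turn coil, B = Nμ₀I/(2R). A single turn gives B₁ = 5.73×10⁻⁷ T with R = 0.113 m.
N = B/B₁ = 1.72×10⁻⁶ / 5.73×10⁻⁷ = 3.00.

N = 3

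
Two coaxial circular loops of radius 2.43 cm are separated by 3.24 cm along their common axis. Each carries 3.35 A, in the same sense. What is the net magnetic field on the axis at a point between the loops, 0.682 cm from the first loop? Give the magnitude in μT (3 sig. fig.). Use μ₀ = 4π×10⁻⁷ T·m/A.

Each loop contributes B = μ₀IR²/[2(R²+z²)^(3/2)] on the axis, with z measured from that loop.
Loop 1 (z = 0.00682 m): B₁ = 7.73×10⁻⁵ T. Loop 2 (z = 0.02558 m): B₂ = 2.83×10⁻⁵ T.
The fields add: B = B₁ + B₂ = 1.06×10⁻⁴ T.

B ≈ 106 μT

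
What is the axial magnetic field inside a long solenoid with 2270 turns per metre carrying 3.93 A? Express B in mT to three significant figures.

Inside a long solenoid, B = μ₀nI with n = 2270 turns/m.
B = 4π×10⁻⁷ × 2270 × 3.93 = 1.12×10⁻² T.

B ≈ 11.2 mT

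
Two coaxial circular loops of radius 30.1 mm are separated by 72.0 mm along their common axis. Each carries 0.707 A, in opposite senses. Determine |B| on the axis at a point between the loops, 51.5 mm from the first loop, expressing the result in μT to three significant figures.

Each loop contributes B = μ₀IR²/[2(R²+z²)^(3/2)] on the axis, with z measured from that loop.
Loop 1 (z = 0.0515 m): B₁ = 1.90×10⁻⁶ T. Loop 2 (z = 0.0205 m): B₂ = 8.33×10⁻⁶ T.
The fields oppose: B = |B₁ − B₂| = 6.44×10⁻⁶ T.

B ≈ 6.44 μT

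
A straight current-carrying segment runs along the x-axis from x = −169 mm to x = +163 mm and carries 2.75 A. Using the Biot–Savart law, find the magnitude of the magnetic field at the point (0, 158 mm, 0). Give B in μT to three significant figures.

For a finite straight segment, B = (μ₀I/4πd)(sinθ₁ + sinθ₂), where θ₁, θ₂ are the angles from the perpendicular to each end.
The perpendicular distance is d = 0.158 m; the end-offsets along the wire are a = 0.169 m and b = 0.163 m.
sinθ₁ = 0.169/√(0.169²+0.158²) = 0.7305; sinθ₂ = 0.163/√(0.163²+0.158²) = 0.7180.
B = (4π×10⁻⁷ × 2.75) / (4π × 0.158) × (0.7305 + 0.7180) = 2.52×10⁻⁶ T.

B ≈ 2.52 μT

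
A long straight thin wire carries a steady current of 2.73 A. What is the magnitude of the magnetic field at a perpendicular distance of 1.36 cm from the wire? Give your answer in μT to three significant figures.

For an infinitely long straight wire, B = μ₀I/(2πd).
B = (4π×10⁻⁷ × 2.73) / (2π × 0.0136) = 4.01×10⁻⁵ T.

B ≈ 40.1 μT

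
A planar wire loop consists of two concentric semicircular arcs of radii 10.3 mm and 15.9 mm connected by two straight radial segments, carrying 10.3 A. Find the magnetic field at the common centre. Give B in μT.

B ≈ 111 μT

The radial connectors point toward the centre, so dl × r̂ = 0 and they contribute nothing.
Each semicircle gives μ₀I/(4R): inner arc 3.14×10⁻⁴ T, outer arc 2.04×10⁻⁴ T.
The two arcs carry current in opposite angular senses, so their fields oppose: B = |3.14×10⁻⁴ − 2.04×10⁻⁴| = 1.11×10⁻⁴ T.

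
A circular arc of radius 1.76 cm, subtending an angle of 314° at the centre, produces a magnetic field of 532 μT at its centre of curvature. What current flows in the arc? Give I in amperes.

I ≈ 17.1 A

For a circular arc, B = μ₀Iφ/(4πR) with φ in radians; here φ = 5.48 rad.
So I = 4πRB/(μ₀φ) = 4π × 0.0176 × 5.32×10⁻⁴ / (4π×10⁻⁷ × 5.48) = 17.1 A.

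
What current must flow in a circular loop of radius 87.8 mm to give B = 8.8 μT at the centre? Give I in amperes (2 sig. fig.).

I ≈ 1.2 A

At the centre of a circular loop B = μ₀I/(2R), so I = 2RB/μ₀.
With R = 0.0878 m, I = 2 × 0.0878 × 8.80×10⁻⁶ / (4π×10⁻⁷) = 1.23 A.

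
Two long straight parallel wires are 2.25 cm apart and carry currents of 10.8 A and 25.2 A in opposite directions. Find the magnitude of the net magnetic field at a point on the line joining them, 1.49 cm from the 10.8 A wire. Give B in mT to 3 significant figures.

Each long wire gives B = μ₀I/(2πd). Distances are d₁ = 0.0149 m and d₂ = 0.0076 m.
B₁ = 1.45×10⁻⁴ T, B₂ = 6.63×10⁻⁴ T.
Between antiparallel currents both contributions point the same way, so they add. B = B₁ + B₂ = 1.45×10⁻⁴ + 6.63×10⁻⁴ = 8.08×10⁻⁴ T.

B ≈ 0.808 mT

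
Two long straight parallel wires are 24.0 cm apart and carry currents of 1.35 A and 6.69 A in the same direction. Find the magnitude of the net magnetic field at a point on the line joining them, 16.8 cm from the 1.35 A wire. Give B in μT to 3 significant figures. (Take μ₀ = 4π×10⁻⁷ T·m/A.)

B ≈ 17.0 μT

Each long wire gives B = μ₀I/(2πd). Distances are d₁ = 0.168 m and d₂ = 0.072 m.
B₁ = 1.61×10⁻⁶ T, B₂ = 1.86×10⁻⁵ T.
Between parallel currents the two contributions point in opposite directions, so they subtract. B = |B₁ − B₂| = |1.61×10⁻⁶ − 1.86×10⁻⁵| = 1.70×10⁻⁵ T.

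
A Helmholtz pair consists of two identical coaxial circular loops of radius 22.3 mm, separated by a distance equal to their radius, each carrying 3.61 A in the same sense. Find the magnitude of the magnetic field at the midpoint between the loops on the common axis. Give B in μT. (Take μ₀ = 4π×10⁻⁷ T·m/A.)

B ≈ 146 μT

Each loop contributes B = μ₀IR²/[2(R²+z²)^(3/2)] on the axis, with z measured from that loop.
Loop 1 (z = 0.01115 m): B₁ = 7.28×10⁻⁵ T. Loop 2 (z = 0.01115 m): B₂ = 7.28×10⁻⁵ T.
The fields add: B = B₁ + B₂ = 1.46×10⁻⁴ T.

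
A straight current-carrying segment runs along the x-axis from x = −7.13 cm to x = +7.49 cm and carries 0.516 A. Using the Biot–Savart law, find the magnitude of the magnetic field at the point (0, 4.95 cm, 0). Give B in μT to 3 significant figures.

B ≈ 1.73 μT

For a finite straight segment, B = (μ₀I/4πd)(sinθ₁ + sinθ₂), where θ₁, θ₂ are the angles from the perpendicular to each end.
The perpendicular distance is d = 0.0495 m; the end-offsets along the wire are a = 0.0713 m and b = 0.0749 m.
sinθ₁ = 0.0713/√(0.0713²+0.0495²) = 0.8214; sinθ₂ = 0.0749/√(0.0749²+0.0495²) = 0.8343.
B = (4π×10⁻⁷ × 0.516) / (4π × 0.0495) × (0.8214 + 0.8343) = 1.73×10⁻⁶ T.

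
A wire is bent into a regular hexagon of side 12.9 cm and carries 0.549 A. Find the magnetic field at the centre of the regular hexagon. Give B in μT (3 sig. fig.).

Each side is a finite straight segment at perpendicular distance d = a/(2 tan(π/6)) = 0.1117 m from the centre, with end-angles ±π/6.
One side contributes B₁ = (μ₀I/4πd)·2 sin(π/6) = 4.91×10⁻⁷ T.
All 6 sides add in the same direction: B = 6 × 4.91×10⁻⁷ = 2.95×10⁻⁶ T.

B ≈ 2.95 μT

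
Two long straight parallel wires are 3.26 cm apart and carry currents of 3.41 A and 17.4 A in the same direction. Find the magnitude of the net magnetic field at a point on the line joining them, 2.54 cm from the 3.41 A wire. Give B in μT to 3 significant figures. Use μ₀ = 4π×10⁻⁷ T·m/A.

B ≈ 456 μT

Each long wire gives B = μ₀I/(2πd). Distances are d₁ = 0.0254 m and d₂ = 0.0072 m.
B₁ = 2.69×10⁻⁵ T, B₂ = 4.83×10⁻⁴ T.
Between parallel currents the two contributions point in opposite directions, so they subtract. B = |B₁ − B₂| = |2.69×10⁻⁵ − 4.83×10⁻⁴| = 4.56×10⁻⁴ T.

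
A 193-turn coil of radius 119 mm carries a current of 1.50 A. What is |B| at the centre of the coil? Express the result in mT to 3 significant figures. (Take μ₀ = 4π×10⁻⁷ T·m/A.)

For an N-turn flat coil, B = Nμ₀I/(2R) with R = 0.119 m.
B = 193 × 7.92×10⁻⁶ T = 1.53×10⁻³ T.

B ≈ 1.53 mT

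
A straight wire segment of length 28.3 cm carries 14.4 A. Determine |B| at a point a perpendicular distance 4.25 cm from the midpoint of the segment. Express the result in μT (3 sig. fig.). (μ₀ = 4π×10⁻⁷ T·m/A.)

For a finite straight segment, B = (μ₀I/4πd)(sinθ₁ + sinθ₂), where θ₁, θ₂ are the angles from the perpendicular to each end.
The perpendicular from the point meets the wire at its midpoint, so each end is L/2 = 0.1415 m away along the wire.
sinθ₁ = 0.1415/√(0.1415²+0.0425²) = 0.9577; sinθ₂ = 0.1415/√(0.1415²+0.0425²) = 0.9577.
B = (4π×10⁻⁷ × 14.4) / (4π × 0.0425) × (0.9577 + 0.9577) = 6.49×10⁻⁵ T.

B ≈ 64.9 μT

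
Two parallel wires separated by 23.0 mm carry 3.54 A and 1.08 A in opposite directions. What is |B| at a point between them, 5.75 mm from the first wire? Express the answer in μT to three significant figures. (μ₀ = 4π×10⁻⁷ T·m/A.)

Each long wire gives B = μ₀I/(2πd). Distances are d₁ = 0.00575 m and d₂ = 0.01725 m.
B₁ = 1.23×10⁻⁴ T, B₂ = 1.25×10⁻⁵ T.
Between antiparallel currents both contributions point the same way, so they add. B = B₁ + B₂ = 1.23×10⁻⁴ + 1.25×10⁻⁵ = 1.36×10⁻⁴ T.

B ≈ 136 μT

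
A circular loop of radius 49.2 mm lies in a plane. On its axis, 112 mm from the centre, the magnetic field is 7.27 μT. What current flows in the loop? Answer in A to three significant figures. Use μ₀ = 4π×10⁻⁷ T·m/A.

On the axis of a loop, B = μ₀IR²/[2(R²+z²)^(3/2)], so I = 2B(R²+z²)^(3/2)/(μ₀R²).
R² + z² = 0.002421 + 0.01254 = 0.01496 m²; raised to 3/2 gives 1.83×10⁻³ m³.
I = 2 × 7.27×10⁻⁶ × 1.83×10⁻³ / (1.26×10⁻⁶ × 0.002421) = 8.75 A.

I ≈ 8.75 A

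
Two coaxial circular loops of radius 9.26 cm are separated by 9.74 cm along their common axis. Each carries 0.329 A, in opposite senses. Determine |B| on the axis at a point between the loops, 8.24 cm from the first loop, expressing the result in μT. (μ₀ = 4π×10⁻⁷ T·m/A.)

Each loop contributes B = μ₀IR²/[2(R²+z²)^(3/2)] on the axis, with z measured from that loop.
Loop 1 (z = 0.0824 m): B₁ = 9.31×10⁻⁷ T. Loop 2 (z = 0.015 m): B₂ = 2.15×10⁻⁶ T.
The fields oppose: B = |B₁ − B₂| = 1.22×10⁻⁶ T.

B ≈ 1.22 μT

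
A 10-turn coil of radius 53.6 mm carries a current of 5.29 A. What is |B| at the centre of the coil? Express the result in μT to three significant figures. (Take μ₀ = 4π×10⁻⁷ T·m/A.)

For an N-turn flat coil, B = Nμ₀I/(2R) with R = 0.0536 m.
B = 10 × 6.20×10⁻⁵ T = 6.20×10⁻⁴ T.

B ≈ 620 μT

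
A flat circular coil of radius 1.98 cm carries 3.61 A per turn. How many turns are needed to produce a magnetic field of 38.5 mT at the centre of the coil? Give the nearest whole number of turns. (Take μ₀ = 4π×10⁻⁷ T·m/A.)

For an N-turn coil, B = Nμ₀I/(2R). A single turn gives B₁ = 1.15×10⁻⁴ T with R = 0.0198 m.
N = B/B₁ = 3.85×10⁻² / 1.15×10⁻⁴ = 336.08.

N = 336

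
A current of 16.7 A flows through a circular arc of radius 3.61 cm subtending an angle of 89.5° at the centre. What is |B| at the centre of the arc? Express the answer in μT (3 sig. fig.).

The Biot–Savart field of a circular arc at its centre is B = μ₀Iφ/(4πR), with φ = 1.562 rad.
B = (4π×10⁻⁷ × 16.7 × 1.562) / (4π × 0.0361) = 7.23×10⁻⁵ T.

B ≈ 72.3 μT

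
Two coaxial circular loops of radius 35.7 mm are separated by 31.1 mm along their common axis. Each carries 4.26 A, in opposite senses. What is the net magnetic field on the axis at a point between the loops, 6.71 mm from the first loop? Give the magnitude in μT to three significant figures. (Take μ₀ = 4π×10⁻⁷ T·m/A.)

Each loop contributes B = μ₀IR²/[2(R²+z²)^(3/2)] on the axis, with z measured from that loop.
Loop 1 (z = 0.00671 m): B₁ = 7.12×10⁻⁵ T. Loop 2 (z = 0.02439 m): B₂ = 4.22×10⁻⁵ T.
The fields oppose: B = |B₁ − B₂| = 2.90×10⁻⁵ T.

B ≈ 29.0 μT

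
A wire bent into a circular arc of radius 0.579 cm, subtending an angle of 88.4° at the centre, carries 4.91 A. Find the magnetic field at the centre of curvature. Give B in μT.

B ≈ 131 μT

The Biot–Savart field of a circular arc at its centre is B = μ₀Iφ/(4πR), with φ = 1.543 rad.
B = (4π×10⁻⁷ × 4.91 × 1.543) / (4π × 0.00579) = 1.31×10⁻⁴ T.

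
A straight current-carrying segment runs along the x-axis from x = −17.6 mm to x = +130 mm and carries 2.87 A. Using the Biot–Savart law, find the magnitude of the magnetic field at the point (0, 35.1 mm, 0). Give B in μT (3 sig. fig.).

For a finite straight segment, B = (μ₀I/4πd)(sinθ₁ + sinθ₂), where θ₁, θ₂ are the angles from the perpendicular to each end.
The perpendicular distance is d = 0.0351 m; the end-offsets along the wire are a = 0.0176 m and b = 0.13 m.
sinθ₁ = 0.0176/√(0.0176²+0.0351²) = 0.4482; sinθ₂ = 0.13/√(0.13²+0.0351²) = 0.9654.
B = (4π×10⁻⁷ × 2.87) / (4π × 0.0351) × (0.4482 + 0.9654) = 1.16×10⁻⁵ T.

B ≈ 11.6 μT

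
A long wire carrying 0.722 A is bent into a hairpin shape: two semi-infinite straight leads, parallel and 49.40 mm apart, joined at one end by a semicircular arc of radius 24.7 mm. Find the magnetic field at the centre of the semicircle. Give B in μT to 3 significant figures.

The semicircular arc contributes B_arc = μ₀I·π/(4πR) = μ₀I/(4R) = 9.18×10⁻⁶ T.
Each semi-infinite lead is at perpendicular distance R = 0.0247 m from the centre, with the perpendicular foot at its near end, so it contributes μ₀I/(4πR); both point the same way, together 5.85×10⁻⁶ T.
Arc and leads all point the same direction: B = 9.18×10⁻⁶ + 5.85×10⁻⁶ = 1.50×10⁻⁵ T.

B ≈ 15.0 μT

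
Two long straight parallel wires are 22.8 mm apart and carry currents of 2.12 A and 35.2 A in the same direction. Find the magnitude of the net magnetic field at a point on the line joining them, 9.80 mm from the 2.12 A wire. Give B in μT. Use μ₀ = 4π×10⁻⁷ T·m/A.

B ≈ 498 μT

Each long wire gives B = μ₀I/(2πd). Distances are d₁ = 0.0098 m and d₂ = 0.013 m.
B₁ = 4.33×10⁻⁵ T, B₂ = 5.42×10⁻⁴ T.
Between parallel currents the two contributions point in opposite directions, so they subtract. B = |B₁ − B₂| = |4.33×10⁻⁵ − 5.42×10⁻⁴| = 4.98×10⁻⁴ T.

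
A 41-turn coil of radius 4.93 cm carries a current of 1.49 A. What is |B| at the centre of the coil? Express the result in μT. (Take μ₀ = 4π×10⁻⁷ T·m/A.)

B ≈ 779 μT

For an N-turn flat coil, B = Nμ₀I/(2R) with R = 0.0493 m.
B = 41 × 1.90×10⁻⁵ T = 7.79×10⁻⁴ T.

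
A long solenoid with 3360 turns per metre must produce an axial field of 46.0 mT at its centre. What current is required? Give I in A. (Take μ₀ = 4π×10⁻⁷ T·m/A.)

Inside a long solenoid B = μ₀nI with n = 3360 m⁻¹, so I = B/(μ₀n).
I = 4.60×10⁻² / (4π×10⁻⁷ × 3360) = 10.9 A.

I ≈ 10.9 A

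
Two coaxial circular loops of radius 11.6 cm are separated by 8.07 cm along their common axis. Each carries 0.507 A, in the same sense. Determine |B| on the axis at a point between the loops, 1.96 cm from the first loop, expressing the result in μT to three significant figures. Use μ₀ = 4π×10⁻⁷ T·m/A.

Each loop contributes B = μ₀IR²/[2(R²+z²)^(3/2)] on the axis, with z measured from that loop.
Loop 1 (z = 0.0196 m): B₁ = 2.63×10⁻⁶ T. Loop 2 (z = 0.0611 m): B₂ = 1.90×10⁻⁶ T.
The fields add: B = B₁ + B₂ = 4.53×10⁻⁶ T.

B ≈ 4.53 μT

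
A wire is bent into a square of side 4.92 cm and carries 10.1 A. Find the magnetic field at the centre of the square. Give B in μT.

B ≈ 232 μT

Each side is a finite straight segment at perpendicular distance d = a/(2 tan(π/4)) = 0.0246 m from the centre, with end-angles ±π/4.
One side contributes B₁ = (μ₀I/4πd)·2 sin(π/4) = 5.81×10⁻⁵ T.
All 4 sides add in the same direction: B = 4 × 5.81×10⁻⁵ = 2.32×10⁻⁴ T.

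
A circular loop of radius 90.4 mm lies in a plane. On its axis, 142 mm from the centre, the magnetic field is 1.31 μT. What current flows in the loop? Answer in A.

On the axis of a loop, B = μ₀IR²/[2(R²+z²)^(3/2)], so I = 2B(R²+z²)^(3/2)/(μ₀R²).
R² + z² = 0.008172 + 0.02016 = 0.02834 m²; raised to 3/2 gives 4.77×10⁻³ m³.
I = 2 × 1.31×10⁻⁶ × 4.77×10⁻³ / (1.26×10⁻⁶ × 0.008172) = 1.22 A.

I ≈ 1.22 A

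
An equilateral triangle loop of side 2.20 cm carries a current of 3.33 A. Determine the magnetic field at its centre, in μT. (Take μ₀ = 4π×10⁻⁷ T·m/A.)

Each side is a finite straight segment at perpendicular distance d = a/(2 tan(π/3)) = 0.006351 m from the centre, with end-angles ±π/3.
One side contributes B₁ = (μ₀I/4πd)·2 sin(π/3) = 9.08×10⁻⁵ T.
All 3 sides add in the same direction: B = 3 × 9.08×10⁻⁵ = 2.72×10⁻⁴ T.

B ≈ 272 μT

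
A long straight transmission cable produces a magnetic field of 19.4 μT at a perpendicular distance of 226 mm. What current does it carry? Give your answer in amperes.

For a long straight wire B = μ₀I/(2πd), so I = 2πdB/μ₀.
I = 2π × 0.226 × 1.94×10⁻⁵ / (4π×10⁻⁷) = 21.9 A.

I ≈ 21.9 A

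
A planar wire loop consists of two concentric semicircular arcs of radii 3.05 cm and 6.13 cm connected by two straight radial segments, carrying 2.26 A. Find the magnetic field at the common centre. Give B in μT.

The radial connectors point toward the centre, so dl × r̂ = 0 and they contribute nothing.
Each semicircle gives μ₀I/(4R): inner arc 2.33×10⁻⁵ T, outer arc 1.16×10⁻⁵ T.
The two arcs carry current in opposite angular senses, so their fields oppose: B = |2.33×10⁻⁵ − 1.16×10⁻⁵| = 1.17×10⁻⁵ T.

B ≈ 11.7 μT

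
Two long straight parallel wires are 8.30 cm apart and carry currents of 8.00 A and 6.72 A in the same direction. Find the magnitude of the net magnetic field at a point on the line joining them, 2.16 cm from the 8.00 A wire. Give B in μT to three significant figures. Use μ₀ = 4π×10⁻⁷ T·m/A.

Each long wire gives B = μ₀I/(2πd). Distances are d₁ = 0.0216 m and d₂ = 0.0614 m.
B₁ = 7.41×10⁻⁵ T, B₂ = 2.19×10⁻⁵ T.
Between parallel currents the two contributions point in opposite directions, so they subtract. B = |B₁ − B₂| = |7.41×10⁻⁵ − 2.19×10⁻⁵| = 5.22×10⁻⁵ T.

B ≈ 52.2 μT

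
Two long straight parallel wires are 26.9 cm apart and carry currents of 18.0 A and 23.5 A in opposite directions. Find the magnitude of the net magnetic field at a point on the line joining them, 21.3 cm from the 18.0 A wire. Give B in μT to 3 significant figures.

B ≈ 101 μT

Each long wire gives B = μ₀I/(2πd). Distances are d₁ = 0.213 m and d₂ = 0.056 m.
B₁ = 1.69×10⁻⁵ T, B₂ = 8.39×10⁻⁵ T.
Between antiparallel currents both contributions point the same way, so they add. B = B₁ + B₂ = 1.69×10⁻⁵ + 8.39×10⁻⁵ = 1.01×10⁻⁴ T.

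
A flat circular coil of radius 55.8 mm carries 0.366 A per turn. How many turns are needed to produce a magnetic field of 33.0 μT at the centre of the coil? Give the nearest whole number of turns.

N = 8

For an N-turn coil, B = Nμ₀I/(2R). A single turn gives B₁ = 4.12×10⁻⁶ T with R = 0.0558 m.
N = B/B₁ = 3.30×10⁻⁵ / 4.12×10⁻⁶ = 8.01.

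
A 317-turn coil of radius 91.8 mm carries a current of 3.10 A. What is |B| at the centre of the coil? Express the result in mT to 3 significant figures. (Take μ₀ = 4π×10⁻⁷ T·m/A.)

B ≈ 6.73 mT

For an N-turn flat coil, B = Nμ₀I/(2R) with R = 0.0918 m.
B = 317 × 2.12×10⁻⁵ T = 6.73×10⁻³ T.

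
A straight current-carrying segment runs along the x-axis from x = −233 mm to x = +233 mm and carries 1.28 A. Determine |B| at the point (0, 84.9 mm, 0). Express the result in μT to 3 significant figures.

B ≈ 2.83 μT

For a finite straight segment, B = (μ₀I/4πd)(sinθ₁ + sinθ₂), where θ₁, θ₂ are the angles from the perpendicular to each end.
The perpendicular distance is d = 0.0849 m; the end-offsets along the wire are a = 0.233 m and b = 0.233 m.
sinθ₁ = 0.233/√(0.233²+0.0849²) = 0.9396; sinθ₂ = 0.233/√(0.233²+0.0849²) = 0.9396.
B = (4π×10⁻⁷ × 1.28) / (4π × 0.0849) × (0.9396 + 0.9396) = 2.83×10⁻⁶ T.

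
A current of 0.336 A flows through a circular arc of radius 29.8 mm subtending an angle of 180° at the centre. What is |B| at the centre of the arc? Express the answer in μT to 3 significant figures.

The Biot–Savart field of a circular arc at its centre is B = μ₀Iφ/(4πR), with φ = 3.142 rad.
B = (4π×10⁻⁷ × 0.336 × 3.142) / (4π × 0.0298) = 3.54×10⁻⁶ T.

B ≈ 3.54 μT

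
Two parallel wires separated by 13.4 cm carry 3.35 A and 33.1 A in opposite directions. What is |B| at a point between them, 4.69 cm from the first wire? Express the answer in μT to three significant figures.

B ≈ 90.3 μT

Each long wire gives B = μ₀I/(2πd). Distances are d₁ = 0.0469 m and d₂ = 0.0871 m.
B₁ = 1.43×10⁻⁵ T, B₂ = 7.60×10⁻⁵ T.
Between antiparallel currents both contributions point the same way, so they add. B = B₁ + B₂ = 1.43×10⁻⁵ + 7.60×10⁻⁵ = 9.03×10⁻⁵ T.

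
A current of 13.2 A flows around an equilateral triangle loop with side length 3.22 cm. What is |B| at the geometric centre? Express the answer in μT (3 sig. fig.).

B ≈ 738 μT

Each side is a finite straight segment at perpendicular distance d = a/(2 tan(π/3)) = 0.009295 m from the centre, with end-angles ±π/3.
One side contributes B₁ = (μ₀I/4πd)·2 sin(π/3) = 2.46×10⁻⁴ T.
All 3 sides add in the same direction: B = 3 × 2.46×10⁻⁴ = 7.38×10⁻⁴ T.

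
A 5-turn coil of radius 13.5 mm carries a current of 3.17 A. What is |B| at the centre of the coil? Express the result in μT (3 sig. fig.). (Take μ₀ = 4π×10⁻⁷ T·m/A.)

For an N-turn flat coil, B = Nμ₀I/(2R) with R = 0.0135 m.
B = 5 × 1.48×10⁻⁴ T = 7.38×10⁻⁴ T.

B ≈ 738 μT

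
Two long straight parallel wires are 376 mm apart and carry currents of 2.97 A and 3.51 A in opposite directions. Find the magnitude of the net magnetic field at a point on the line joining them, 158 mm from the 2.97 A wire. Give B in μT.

B ≈ 6.98 μT

Each long wire gives B = μ₀I/(2πd). Distances are d₁ = 0.158 m and d₂ = 0.218 m.
B₁ = 3.76×10⁻⁶ T, B₂ = 3.22×10⁻⁶ T.
Between antiparallel currents both contributions point the same way, so they add. B = B₁ + B₂ = 3.76×10⁻⁶ + 3.22×10⁻⁶ = 6.98×10⁻⁶ T.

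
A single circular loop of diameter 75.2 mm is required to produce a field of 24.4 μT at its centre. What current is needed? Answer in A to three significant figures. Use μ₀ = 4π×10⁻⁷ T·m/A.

At the centre of a circular loop B = μ₀I/(2R), so I = 2RB/μ₀.
With R = 0.0376 m, I = 2 × 0.0376 × 2.44×10⁻⁵ / (4π×10⁻⁷) = 1.46 A.

I ≈ 1.46 A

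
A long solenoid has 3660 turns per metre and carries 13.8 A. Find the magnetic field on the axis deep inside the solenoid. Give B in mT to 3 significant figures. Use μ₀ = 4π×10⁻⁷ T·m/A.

B ≈ 63.5 mT

Inside a long solenoid, B = μ₀nI with n = 3660 turns/m.
B = 4π×10⁻⁷ × 3660 × 13.8 = 6.35×10⁻² T.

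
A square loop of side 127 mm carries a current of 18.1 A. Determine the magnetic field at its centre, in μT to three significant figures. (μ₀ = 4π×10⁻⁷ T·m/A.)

B ≈ 161 μT

Each side is a finite straight segment at perpendicular distance d = a/(2 tan(π/4)) = 0.0635 m from the centre, with end-angles ±π/4.
One side contributes B₁ = (μ₀I/4πd)·2 sin(π/4) = 4.03×10⁻⁵ T.
All 4 sides add in the same direction: B = 4 × 4.03×10⁻⁵ = 1.61×10⁻⁴ T.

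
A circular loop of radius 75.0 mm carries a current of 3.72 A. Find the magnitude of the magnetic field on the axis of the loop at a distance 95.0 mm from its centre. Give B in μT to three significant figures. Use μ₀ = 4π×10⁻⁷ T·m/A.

B ≈ 7.41 μT

On the axis of a circular loop, B = μ₀IR² / [2(R²+z²)^(3/2)].
R² + z² = (0.075)² + (0.095)² = 0.01465 m², and (R²+z²)^(3/2) = 1.77×10⁻³ m³.
B = (4π×10⁻⁷ × 3.72 × 0.005625) / (2 × 1.77×10⁻³) = 7.41×10⁻⁶ T.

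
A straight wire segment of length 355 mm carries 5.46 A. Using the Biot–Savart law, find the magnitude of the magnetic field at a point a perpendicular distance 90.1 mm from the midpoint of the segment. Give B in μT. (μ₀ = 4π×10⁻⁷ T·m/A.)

B ≈ 10.8 μT

For a finite straight segment, B = (μ₀I/4πd)(sinθ₁ + sinθ₂), where θ₁, θ₂ are the angles from the perpendicular to each end.
The perpendicular from the point meets the wire at its midpoint, so each end is L/2 = 0.1775 m away along the wire.
sinθ₁ = 0.1775/√(0.1775²+0.0901²) = 0.8917; sinθ₂ = 0.1775/√(0.1775²+0.0901²) = 0.8917.
B = (4π×10⁻⁷ × 5.46) / (4π × 0.0901) × (0.8917 + 0.8917) = 1.08×10⁻⁵ T.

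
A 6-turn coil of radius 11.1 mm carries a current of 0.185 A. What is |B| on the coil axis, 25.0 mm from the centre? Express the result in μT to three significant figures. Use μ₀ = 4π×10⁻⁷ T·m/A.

For an N-turn flat coil, B = Nμ₀IR²/[2(R²+z²)^(3/2)] with R = 0.0111 m, z = 0.025 m.
B = 6 × 7.00×10⁻⁷ T = 4.20×10⁻⁶ T.

B ≈ 4.20 μT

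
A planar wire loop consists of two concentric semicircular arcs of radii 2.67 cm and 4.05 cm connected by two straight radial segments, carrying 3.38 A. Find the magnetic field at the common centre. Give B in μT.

The radial connectors point toward the centre, so dl × r̂ = 0 and they contribute nothing.
Each semicircle gives μ₀I/(4R): inner arc 3.98×10⁻⁵ T, outer arc 2.62×10⁻⁵ T.
The two arcs carry current in opposite angular senses, so their fields oppose: B = |3.98×10⁻⁵ − 2.62×10⁻⁵| = 1.36×10⁻⁵ T.

B ≈ 13.6 μT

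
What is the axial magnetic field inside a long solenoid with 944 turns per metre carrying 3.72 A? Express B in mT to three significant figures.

B ≈ 4.41 mT

Inside a long solenoid, B = μ₀nI with n = 944 turns/m.
B = 4π×10⁻⁷ × 944 × 3.72 = 4.41×10⁻³ T.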